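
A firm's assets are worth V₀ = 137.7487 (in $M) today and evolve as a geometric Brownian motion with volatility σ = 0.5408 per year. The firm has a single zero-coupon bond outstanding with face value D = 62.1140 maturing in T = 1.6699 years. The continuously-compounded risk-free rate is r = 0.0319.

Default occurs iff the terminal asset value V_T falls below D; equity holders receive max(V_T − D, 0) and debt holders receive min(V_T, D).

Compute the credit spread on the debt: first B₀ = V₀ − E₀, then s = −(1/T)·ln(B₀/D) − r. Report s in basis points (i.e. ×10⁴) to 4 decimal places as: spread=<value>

spread=343.1328

Equity is a call on the firm's assets struck at D = 62.1140:
d₁ = [ln(V₀/D) + (r + σ²/2)T] / (σ√T)
   = [ln(137.7487/62.1140) + (0.0319 + 0.5·0.5408²)·1.6699] / (0.5408·√1.6699)
   = [0.796460 + 0.297463] / 0.698847 = 1.565326
d₂ = d₁ − σ√T = 1.565326 − 0.698847 = 0.866479
N(d₁) = 0.941247,  N(d₂) = 0.806886,  e^(−rT) = 0.948124
E₀ = V₀·N(d₁) − D·e^(−rT)·N(d₂)
   = 137.7487·0.941247 − 62.1140·0.948124·0.806886 = 82.136542
B₀ = V₀ − E₀ = 137.7487 − 82.136542 = 55.612158
spread = −(1/T)·ln(B₀/D) − r = −(1/1.6699)·ln(55.612158/62.1140) − 0.0319 = 0.03431328
in basis points: 0.03431328 × 10⁴ = 343.1328 bp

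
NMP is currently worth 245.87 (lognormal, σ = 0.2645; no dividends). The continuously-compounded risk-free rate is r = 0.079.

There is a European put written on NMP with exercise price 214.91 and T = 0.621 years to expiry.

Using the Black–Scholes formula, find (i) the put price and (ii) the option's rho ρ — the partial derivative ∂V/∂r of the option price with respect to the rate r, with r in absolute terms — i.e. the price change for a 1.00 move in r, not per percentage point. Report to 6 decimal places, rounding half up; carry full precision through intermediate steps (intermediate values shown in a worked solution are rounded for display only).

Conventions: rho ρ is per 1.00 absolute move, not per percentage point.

σ√T = 0.2645·√0.621 = 0.208435
d₁ = (ln(S/K) + (r+σ²/2)T) / (σ√T) = (ln(245.87/214.91) + (0.079+0.2645²/2)·0.621) / 0.208435 = (0.134584 + 0.070782) / 0.208435 = 0.985271
d₂ = d₁ − σ√T = 0.985271 − 0.208435 = 0.776835
e^{−rT} = 0.952125
N(−d₁) = 0.162246,  N(−d₂) = 0.218628
Put price V = K·e^{−rT}·N(−d₂) − S·N(−d₁) = 44.735921 − 39.891324 = 4.844596
ρ = −K·T·e^{−rT}·N(−d₂) = -27.781007

price = 4.844596
ρ = -27.781007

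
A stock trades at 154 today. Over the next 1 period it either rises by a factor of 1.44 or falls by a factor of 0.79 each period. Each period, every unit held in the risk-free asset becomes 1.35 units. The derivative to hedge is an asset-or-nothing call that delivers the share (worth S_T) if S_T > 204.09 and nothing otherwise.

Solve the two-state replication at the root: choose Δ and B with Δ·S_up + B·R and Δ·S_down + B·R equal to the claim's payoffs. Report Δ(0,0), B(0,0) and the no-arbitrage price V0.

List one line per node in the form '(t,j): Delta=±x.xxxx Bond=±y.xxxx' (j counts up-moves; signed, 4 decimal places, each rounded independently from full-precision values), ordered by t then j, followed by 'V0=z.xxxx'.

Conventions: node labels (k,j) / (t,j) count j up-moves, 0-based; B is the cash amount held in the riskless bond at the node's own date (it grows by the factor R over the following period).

The replicating-portfolio and risk-neutral prices coincide; use p* = (1.35−0.79)/(1.44−0.79) = 0.8615 for the latter.
Terminal payoffs: V(1,0)=0.0000, V(1,1)=221.7600
Node (0,0) S=154.0000: V=(p*·221.7600+(1−p*)·0.0000)/1.35=141.5221; Δ=(221.7600−0.0000)/(221.7600−121.6600)=2.2154; B=V−Δ·S=-199.6472
Check: Δ(0,0)·S0 + B(0,0) = 141.5221 = V0.

(0,0): Delta=2.2154 Bond=-199.6472
V0=141.5221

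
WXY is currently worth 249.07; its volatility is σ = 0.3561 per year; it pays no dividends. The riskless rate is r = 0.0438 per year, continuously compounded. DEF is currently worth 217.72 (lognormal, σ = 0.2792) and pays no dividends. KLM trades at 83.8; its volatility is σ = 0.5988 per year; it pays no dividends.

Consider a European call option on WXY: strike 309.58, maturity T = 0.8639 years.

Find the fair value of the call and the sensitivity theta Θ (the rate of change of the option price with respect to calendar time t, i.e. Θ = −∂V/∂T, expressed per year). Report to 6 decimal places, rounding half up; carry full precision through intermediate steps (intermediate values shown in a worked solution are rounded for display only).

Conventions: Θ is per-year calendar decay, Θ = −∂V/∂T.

price = 16.558488
Θ = -20.852535

σ√T = 0.3561·√0.8639 = 0.330981
d₁ = (ln(S/K) + (r+σ²/2)T) / (σ√T) = (ln(249.07/309.58) + (0.0438+0.3561²/2)·0.8639) / 0.330981 = (-0.217483 + 0.092613) / 0.330981 = -0.377270
d₂ = d₁ − σ√T = -0.377270 − 0.330981 = -0.708251
e^{−rT} = 0.962868
N(d₁) = 0.352987,  N(d₂) = 0.239395
Call price V = S·N(d₁) − K·e^{−rT}·N(d₂) = 87.918350 − 71.359862 = 16.558488
φ(d₁) = (1/√(2π))·e^{−d₁²/2} = 0.371538
Θ = −S·φ(d₁)·σ/(2√T) − r·K·e^{−rT}·N(d₂) = −17.726974 − 3.125562 = -20.852535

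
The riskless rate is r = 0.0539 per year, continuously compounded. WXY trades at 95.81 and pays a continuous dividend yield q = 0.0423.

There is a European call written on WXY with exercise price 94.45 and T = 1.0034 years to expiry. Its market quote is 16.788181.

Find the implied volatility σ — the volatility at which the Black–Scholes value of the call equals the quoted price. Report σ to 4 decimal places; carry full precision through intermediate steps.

sigma = 0.4336

At σ = 0.4336 the Black–Scholes value reproduces the quote:
σ√T = 0.4336·√1.0034 = 0.434336
d₁ = (ln(S/K) + (r−q+σ²/2)T) / (σ√T) = (ln(95.81/94.45) + (0.0539−0.0423+0.4336²/2)·1.0034) / 0.434336 = (0.014296 + 0.105964) / 0.434336 = 0.276882
d₂ = d₁ − σ√T = 0.276882 − 0.434336 = -0.157454
e^{−rT} = 0.947353
e^{−qT} = 0.958444
N(d₁) = 0.609065,  N(d₂) = 0.437443
V = S·e^{−qT}·N(d₁) − K·e^{−rT}·N(d₂) = 55.929526 − 39.141345 = 16.788181 (the observed quote) — the price is monotone increasing in volatility, hence this σ is the only solution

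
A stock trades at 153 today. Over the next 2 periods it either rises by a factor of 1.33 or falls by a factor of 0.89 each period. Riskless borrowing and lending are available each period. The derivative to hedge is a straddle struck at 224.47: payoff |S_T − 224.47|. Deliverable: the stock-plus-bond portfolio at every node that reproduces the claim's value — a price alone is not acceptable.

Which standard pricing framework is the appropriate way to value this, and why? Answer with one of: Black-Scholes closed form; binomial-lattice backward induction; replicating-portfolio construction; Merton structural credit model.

Key observation: a price alone would not answer the question — the per-node share/bond construction on the spot-153, 1.33/0.89 tree is required, and only the replicating-portfolio method yields it.

framework: replicating-portfolio construction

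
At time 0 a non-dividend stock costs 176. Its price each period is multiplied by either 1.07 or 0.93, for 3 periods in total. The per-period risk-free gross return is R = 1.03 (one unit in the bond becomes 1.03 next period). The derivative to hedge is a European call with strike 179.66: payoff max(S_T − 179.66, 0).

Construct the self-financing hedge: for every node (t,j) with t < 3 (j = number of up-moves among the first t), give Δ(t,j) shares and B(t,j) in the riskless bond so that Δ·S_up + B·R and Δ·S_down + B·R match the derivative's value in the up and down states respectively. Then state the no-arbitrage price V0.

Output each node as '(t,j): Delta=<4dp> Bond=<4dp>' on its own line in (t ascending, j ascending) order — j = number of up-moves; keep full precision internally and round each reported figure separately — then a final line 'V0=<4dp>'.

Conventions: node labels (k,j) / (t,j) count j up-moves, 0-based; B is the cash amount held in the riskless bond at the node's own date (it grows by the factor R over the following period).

(0,0): Delta=0.6714 Bond=-103.0832
(1,0): Delta=0.2342 Bond=-34.6049
(1,1): Delta=0.8234 Bond=-134.8040
(2,0): Delta=0.0000 Bond=0.0000
(2,1): Delta=0.3156 Bond=-49.9003
(2,2): Delta=1.0000 Bond=-174.4272
V0=15.0852

The replicating-portfolio and risk-neutral prices coincide; use p* = (1.03−0.93)/(1.07−0.93) = 0.7143 for the latter.
At maturity the claim pays: V(3,0)=0.0000, V(3,1)=0.0000, V(3,2)=7.7372, V(3,3)=35.9476
  t=2,j=0: stock 152.2224 → up 162.8780 (V=0.0000), down 141.5668 (V=0.0000). Price 0.0000; hedge Δ=0.0000, bond B=0.0000.
  t=2,j=1: stock 175.1376 → up 187.3972 (V=7.7372), down 162.8780 (V=0.0000). Price 5.3656; hedge Δ=0.3156, bond B=-49.9003.
  t=2,j=2: stock 201.5024 → up 215.6076 (V=35.9476), down 187.3972 (V=7.7372). Price 27.0752; hedge Δ=1.0000, bond B=-174.4272.
  t=1,j=0: stock 163.6800 → up 175.1376 (V=5.3656), down 152.2224 (V=0.0000). Price 3.7210; hedge Δ=0.2342, bond B=-34.6049.
  t=1,j=1: stock 188.3200 → up 201.5024 (V=27.0752), down 175.1376 (V=5.3656). Price 20.2645; hedge Δ=0.8234, bond B=-134.8040.
  t=0,j=0: stock 176.0000 → up 188.3200 (V=20.2645), down 163.6800 (V=3.7210). Price 15.0852; hedge Δ=0.6714, bond B=-103.0832.
As a check, the time-0 holding Δ(0,0)·S0 + B(0,0) comes to 15.0852 — exactly V0.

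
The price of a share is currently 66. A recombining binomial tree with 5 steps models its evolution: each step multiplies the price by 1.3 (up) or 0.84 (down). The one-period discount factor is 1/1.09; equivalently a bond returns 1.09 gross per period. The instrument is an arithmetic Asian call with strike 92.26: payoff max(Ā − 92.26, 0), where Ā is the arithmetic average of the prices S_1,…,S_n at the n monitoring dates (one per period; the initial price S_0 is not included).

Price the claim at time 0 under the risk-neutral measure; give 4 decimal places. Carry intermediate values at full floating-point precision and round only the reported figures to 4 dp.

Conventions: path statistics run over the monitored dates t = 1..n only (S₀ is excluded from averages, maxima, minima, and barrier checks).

With p* = (R−d)/(u−d) = 0.5435, sum probability × payoff across the paths and divide by R^5.
Enumerate all 2^5 = 32 price paths (U = up ×1.3, D = down ×0.84); each path with k up-moves has probability p*^k·(1−p*)^(5−k).
DDDDD: Ā=40.3179, payoff=0.0000, prob=0.019829
UDDDD: Ā=62.3968, payoff=0.0000, prob=0.023606
DUDDD: Ā=56.3248, payoff=0.0000, prob=0.023606
UUDDD: Ā=87.1693, payoff=0.0000, prob=0.028103
DDUDD: Ā=51.2243, payoff=0.0000, prob=0.023606
UDUDD: Ā=79.2757, payoff=0.0000, prob=0.028103
DUUDD: Ā=73.2037, payoff=0.0000, prob=0.028103
UUUDD: Ā=113.2914, payoff=21.0314, prob=0.033456
DDDUD: Ā=46.9399, payoff=0.0000, prob=0.023606
UDDUD: Ā=72.6451, payoff=0.0000, prob=0.028103
DUDUD: Ā=66.5731, payoff=0.0000, prob=0.028103
UUDUD: Ā=103.0297, payoff=10.7697, prob=0.033456
DDUUD: Ā=61.4726, payoff=0.0000, prob=0.028103
UDUUD: Ā=95.1361, payoff=2.8761, prob=0.033456
DUUUD: Ā=89.0641, payoff=0.0000, prob=0.033456
UUUUD: Ā=137.8374, payoff=45.5774, prob=0.039828
DDDDU: Ā=43.3410, payoff=0.0000, prob=0.023606
UDDDU: Ā=67.0753, payoff=0.0000, prob=0.028103
DUDDU: Ā=61.0033, payoff=0.0000, prob=0.028103
UUDDU: Ā=94.4099, payoff=2.1499, prob=0.033456
DDUDU: Ā=55.9029, payoff=0.0000, prob=0.028103
UDUDU: Ā=86.5163, payoff=0.0000, prob=0.033456
DUUDU: Ā=80.4443, payoff=0.0000, prob=0.033456
UUUDU: Ā=124.4972, payoff=32.2372, prob=0.039828
DDDUU: Ā=51.6185, payoff=0.0000, prob=0.028103
UDDUU: Ā=79.8857, payoff=0.0000, prob=0.033456
DUDUU: Ā=73.8137, payoff=0.0000, prob=0.033456
UUDUU: Ā=114.2355, payoff=21.9755, prob=0.039828
DDUUU: Ā=68.7132, payoff=0.0000, prob=0.033456
UDUUU: Ā=106.3419, payoff=14.0819, prob=0.039828
DUUUU: Ā=100.2699, payoff=8.0099, prob=0.039828
UUUUU: Ā=155.1796, payoff=62.9196, prob=0.047414
Price = Σ prob·payoff / R^5 = 9.069705 / 1.538624 = 5.8947

price = 5.8947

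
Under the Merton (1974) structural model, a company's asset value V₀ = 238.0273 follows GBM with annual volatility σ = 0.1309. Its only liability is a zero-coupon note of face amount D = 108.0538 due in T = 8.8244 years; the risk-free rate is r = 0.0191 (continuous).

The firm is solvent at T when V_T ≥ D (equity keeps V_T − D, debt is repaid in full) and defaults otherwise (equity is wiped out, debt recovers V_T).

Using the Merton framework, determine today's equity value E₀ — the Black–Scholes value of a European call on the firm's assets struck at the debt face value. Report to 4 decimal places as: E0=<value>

Apply the equity-as-call identities (strike 108.0538, horizon 8.8244 years):
d₁ = [ln(V₀/D) + (r + σ²/2)T] / (σ√T)
   = [ln(238.0273/108.0538) + (0.0191 + 0.5·0.1309²)·8.8244] / (0.1309·√8.8244)
   = [0.789756 + 0.244148] / 0.388850 = 2.658876
d₂ = d₁ − σ√T = 2.658876 − 0.388850 = 2.270026
N(d₁) = 0.996080,  N(d₂) = 0.988397,  e^(−rT) = 0.844892
E₀ = V₀·N(d₁) − D·e^(−rT)·N(d₂)
   = 238.0273·0.996080 − 108.0538·0.844892·0.988397 = 146.859664

E0=146.8597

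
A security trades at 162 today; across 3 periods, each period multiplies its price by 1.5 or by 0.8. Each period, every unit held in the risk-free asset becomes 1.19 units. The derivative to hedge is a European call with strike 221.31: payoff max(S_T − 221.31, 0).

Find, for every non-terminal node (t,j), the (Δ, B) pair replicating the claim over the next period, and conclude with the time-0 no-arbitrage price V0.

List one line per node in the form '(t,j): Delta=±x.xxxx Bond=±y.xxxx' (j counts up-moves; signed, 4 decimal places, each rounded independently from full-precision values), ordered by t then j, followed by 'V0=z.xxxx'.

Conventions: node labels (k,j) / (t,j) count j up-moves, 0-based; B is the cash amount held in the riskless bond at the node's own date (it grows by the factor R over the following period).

(0,0): Delta=0.7092 Bond=-64.2892
(1,0): Delta=0.3628 Bond=-31.6052
(1,1): Delta=0.8561 Bond=-112.1931
(2,0): Delta=0.0000 Bond=0.0000
(2,1): Delta=0.5165 Bond=-67.5054
(2,2): Delta=1.0000 Bond=-185.9748
V0=50.6004

Risk-neutral probability p* = (R−d)/(u−d) = (1.19−0.8)/(1.5−0.8) = 0.5571.
At maturity the claim pays: V(3,0)=0.0000, V(3,1)=0.0000, V(3,2)=70.2900, V(3,3)=325.4400
Node (2,0) S=103.6800: V=(p*·0.0000+(1−p*)·0.0000)/1.19=0.0000; Δ=(0.0000−0.0000)/(155.5200−82.9440)=0.0000; B=V−Δ·S=0.0000
Node (2,1) S=194.4000: V=(p*·70.2900+(1−p*)·0.0000)/1.19=32.9089; Δ=(70.2900−0.0000)/(291.6000−155.5200)=0.5165; B=V−Δ·S=-67.5054
Node (2,2) S=364.5000: V=(p*·325.4400+(1−p*)·70.2900)/1.19=178.5252; Δ=(325.4400−70.2900)/(546.7500−291.6000)=1.0000; B=V−Δ·S=-185.9748
Node (1,0) S=129.6000: V=(p*·32.9089+(1−p*)·0.0000)/1.19=15.4075; Δ=(32.9089−0.0000)/(194.4000−103.6800)=0.3628; B=V−Δ·S=-31.6052
Node (1,1) S=243.0000: V=(p*·178.5252+(1−p*)·32.9089)/1.19=95.8302; Δ=(178.5252−32.9089)/(364.5000−194.4000)=0.8561; B=V−Δ·S=-112.1931
Node (0,0) S=162.0000: V=(p*·95.8302+(1−p*)·15.4075)/1.19=50.6004; Δ=(95.8302−15.4075)/(243.0000−129.6000)=0.7092; B=V−Δ·S=-64.2892
Verification: the root portfolio costs Δ(0,0)·S0 + B(0,0) = 50.6004, matching V0.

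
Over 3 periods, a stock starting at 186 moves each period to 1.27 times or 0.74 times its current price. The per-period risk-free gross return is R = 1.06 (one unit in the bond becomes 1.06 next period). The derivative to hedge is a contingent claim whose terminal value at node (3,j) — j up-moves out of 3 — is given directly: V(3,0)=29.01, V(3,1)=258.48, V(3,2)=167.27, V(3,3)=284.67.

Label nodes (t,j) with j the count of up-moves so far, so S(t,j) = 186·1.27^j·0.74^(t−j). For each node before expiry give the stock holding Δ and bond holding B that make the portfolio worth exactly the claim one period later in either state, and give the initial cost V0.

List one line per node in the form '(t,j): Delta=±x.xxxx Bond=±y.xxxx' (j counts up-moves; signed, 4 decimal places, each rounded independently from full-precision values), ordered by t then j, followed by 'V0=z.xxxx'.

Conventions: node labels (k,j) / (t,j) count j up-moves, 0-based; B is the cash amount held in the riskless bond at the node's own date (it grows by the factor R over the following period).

Under the risk-neutral measure, an up-move has probability p* = (R−d)/(u−d) = 0.6038 and values discount at R = 1.06.
At maturity the claim pays: V(3,0)=29.0100, V(3,1)=258.4800, V(3,2)=167.2700, V(3,3)=284.6700
  t=2,j=0: stock 101.8536 → up 129.3541 (V=258.4800), down 75.3717 (V=29.0100). Price 158.0735; hedge Δ=4.2508, bond B=-274.8888.
  t=2,j=1: stock 174.8028 → up 221.9996 (V=167.2700), down 129.3541 (V=258.4800). Price 191.8960; hedge Δ=-0.9845, bond B=363.9904.
  t=2,j=2: stock 299.9994 → up 380.9992 (V=284.6700), down 221.9996 (V=167.2700). Price 224.6727; hedge Δ=0.7384, bond B=3.1632.
  t=1,j=0: stock 137.6400 → up 174.8028 (V=191.8960), down 101.8536 (V=158.0735). Price 168.3912; hedge Δ=0.4636, bond B=104.5751.
  t=1,j=1: stock 236.2200 → up 299.9994 (V=224.6727), down 174.8028 (V=191.8960). Price 199.7035; hedge Δ=0.2618, bond B=137.8608.
  t=0,j=0: stock 186.0000 → up 236.2200 (V=199.7035), down 137.6400 (V=168.3912). Price 176.6950; hedge Δ=0.3176, bond B=117.6152.
Sanity check at the root: Δ(0,0)·S0 + B(0,0) reproduces V0 = 176.6950.

(0,0): Delta=0.3176 Bond=117.6152
(1,0): Delta=0.4636 Bond=104.5751
(1,1): Delta=0.2618 Bond=137.8608
(2,0): Delta=4.2508 Bond=-274.8888
(2,1): Delta=-0.9845 Bond=363.9904
(2,2): Delta=0.7384 Bond=3.1632
V0=176.6950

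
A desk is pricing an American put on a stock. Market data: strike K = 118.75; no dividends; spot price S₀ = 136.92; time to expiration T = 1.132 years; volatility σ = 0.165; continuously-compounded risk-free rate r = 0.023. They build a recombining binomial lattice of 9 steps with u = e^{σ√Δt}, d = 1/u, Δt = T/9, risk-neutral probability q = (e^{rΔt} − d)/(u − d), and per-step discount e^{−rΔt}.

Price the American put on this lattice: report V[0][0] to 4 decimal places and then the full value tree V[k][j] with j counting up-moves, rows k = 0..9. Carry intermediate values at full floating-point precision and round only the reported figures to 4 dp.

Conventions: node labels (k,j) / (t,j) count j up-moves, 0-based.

price = 2.1463
tree:
2.1463
3.4127 0.9423
5.3051 1.6146 0.3020
8.0296 2.7188 0.5634 0.0526
11.7714 4.4818 1.0412 0.1078 0.0000
16.6064 7.1949 1.9018 0.2206 0.0000 0.0000
22.3707 11.1650 3.4231 0.4516 0.0000 0.0000 0.0000
27.8487 16.5625 6.0450 0.9246 0.0000 0.0000 0.0000 0.0000
33.0154 22.3707 10.4043 1.8928 0.0000 0.0000 0.0000 0.0000 0.0000
37.8884 27.8487 16.5625 3.8750 0.0000 0.0000 0.0000 0.0000 0.0000 0.0000

params: Δt=0.12578 u=1.06026 d=0.94316 q=0.51011 e^(-rΔt)=0.99711
t_9 payoffs: 37.8884 27.8487 16.5625 3.8750 0.0000 0.0000 0.0000 0.0000 0.0000 0.0000
k=8: node(8,0) S=85.7346 payoff=33.0154 vs cont=32.6723 → 33.0154 [stop]  node(8,1) S=96.3793 payoff=22.3707 vs cont=22.0276 → 22.3707 [stop]  node(8,2) S=108.3457 payoff=10.4043 vs cont=10.0613 → 10.4043 [stop]  node(8,3) S=121.7977 payoff=0.0000 vs cont=1.8928 → 1.8928 [wait]  node(8,4) S=136.9200 payoff=0.0000 vs cont=0.0000 → 0.0000 [wait]  node(8,5) S=153.9198 payoff=0.0000 vs cont=0.0000 → 0.0000 [wait]  node(8,6) S=173.0303 payoff=0.0000 vs cont=0.0000 → 0.0000 [wait]  node(8,7) S=194.5136 payoff=0.0000 vs cont=0.0000 → 0.0000 [wait]  node(8,8) S=218.6641 payoff=0.0000 vs cont=0.0000 → 0.0000 [wait]
k=7: node(7,0) S=90.9013 payoff=27.8487 vs cont=27.5057 → 27.8487 [stop]  node(7,1) S=102.1875 payoff=16.5625 vs cont=16.2195 → 16.5625 [stop]  node(7,2) S=114.8750 payoff=3.8750 vs cont=6.0450 → 6.0450 [wait]  node(7,3) S=129.1377 payoff=0.0000 vs cont=0.9246 → 0.9246 [wait]  node(7,4) S=145.1713 payoff=0.0000 vs cont=0.0000 → 0.0000 [wait]  node(7,5) S=163.1956 payoff=0.0000 vs cont=0.0000 → 0.0000 [wait]  node(7,6) S=183.4578 payoff=0.0000 vs cont=0.0000 → 0.0000 [wait]  node(7,7) S=206.2356 payoff=0.0000 vs cont=0.0000 → 0.0000 [wait]
k=6: node(6,0) S=96.3793 payoff=22.3707 vs cont=22.0276 → 22.3707 [stop]  node(6,1) S=108.3457 payoff=10.4043 vs cont=11.1650 → 11.1650 [wait]  node(6,2) S=121.7977 payoff=0.0000 vs cont=3.4231 → 3.4231 [wait]  node(6,3) S=136.9200 payoff=0.0000 vs cont=0.4516 → 0.4516 [wait]  node(6,4) S=153.9198 payoff=0.0000 vs cont=0.0000 → 0.0000 [wait]  node(6,5) S=173.0303 payoff=0.0000 vs cont=0.0000 → 0.0000 [wait]  node(6,6) S=194.5136 payoff=0.0000 vs cont=0.0000 → 0.0000 [wait]
k=5: node(5,0) S=102.1875 payoff=16.5625 vs cont=16.6064 → 16.6064 [wait]  node(5,1) S=114.8750 payoff=3.8750 vs cont=7.1949 → 7.1949 [wait]  node(5,2) S=129.1377 payoff=0.0000 vs cont=1.9018 → 1.9018 [wait]  node(5,3) S=145.1713 payoff=0.0000 vs cont=0.2206 → 0.2206 [wait]  node(5,4) S=163.1956 payoff=0.0000 vs cont=0.0000 → 0.0000 [wait]  node(5,5) S=183.4578 payoff=0.0000 vs cont=0.0000 → 0.0000 [wait]
k=4: node(4,0) S=108.3457 payoff=10.4043 vs cont=11.7714 → 11.7714 [wait]  node(4,1) S=121.7977 payoff=0.0000 vs cont=4.4818 → 4.4818 [wait]  node(4,2) S=136.9200 payoff=0.0000 vs cont=1.0412 → 1.0412 [wait]  node(4,3) S=153.9198 payoff=0.0000 vs cont=0.1078 → 0.1078 [wait]  node(4,4) S=173.0303 payoff=0.0000 vs cont=0.0000 → 0.0000 [wait]
k=3: node(3,0) S=114.8750 payoff=3.8750 vs cont=8.0296 → 8.0296 [wait]  node(3,1) S=129.1377 payoff=0.0000 vs cont=2.7188 → 2.7188 [wait]  node(3,2) S=145.1713 payoff=0.0000 vs cont=0.5634 → 0.5634 [wait]  node(3,3) S=163.1956 payoff=0.0000 vs cont=0.0526 → 0.0526 [wait]
k=2: node(2,0) S=121.7977 payoff=0.0000 vs cont=5.3051 → 5.3051 [wait]  node(2,1) S=136.9200 payoff=0.0000 vs cont=1.6146 → 1.6146 [wait]  node(2,2) S=153.9198 payoff=0.0000 vs cont=0.3020 → 0.3020 [wait]
k=1: node(1,0) S=129.1377 payoff=0.0000 vs cont=3.4127 → 3.4127 [wait]  node(1,1) S=145.1713 payoff=0.0000 vs cont=0.9423 → 0.9423 [wait]
k=0: node(0,0) S=136.9200 payoff=0.0000 vs cont=2.1463 → 2.1463 [wait]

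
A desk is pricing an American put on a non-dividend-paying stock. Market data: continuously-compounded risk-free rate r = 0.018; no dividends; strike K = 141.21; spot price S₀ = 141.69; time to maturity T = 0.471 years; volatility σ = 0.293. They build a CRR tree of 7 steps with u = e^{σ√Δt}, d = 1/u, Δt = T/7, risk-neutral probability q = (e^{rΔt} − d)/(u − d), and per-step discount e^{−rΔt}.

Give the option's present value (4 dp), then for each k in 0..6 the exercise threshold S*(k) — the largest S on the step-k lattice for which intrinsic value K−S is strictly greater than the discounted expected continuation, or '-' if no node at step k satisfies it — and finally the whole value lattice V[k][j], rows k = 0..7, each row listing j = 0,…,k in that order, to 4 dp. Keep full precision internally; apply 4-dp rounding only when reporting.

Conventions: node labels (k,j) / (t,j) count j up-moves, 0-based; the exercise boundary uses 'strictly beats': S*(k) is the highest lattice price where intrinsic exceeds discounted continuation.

params: Δt=0.06729 u=1.07897 d=0.92681 q=0.48897 e^(-rΔt)=0.99879
t_7 payoffs: 57.9788 44.3150 28.4081 9.8898 0.0000 0.0000 0.0000 0.0000
t_6: node(6,0) S=89.8036 payoff=51.4064 vs cont=51.2355 → 51.4064 [stop]  node(6,1) S=104.5464 payoff=36.6636 vs cont=36.4927 → 36.6636 [stop]  node(6,2) S=121.7094 payoff=19.5006 vs cont=19.3297 → 19.5006 [stop]  node(6,3) S=141.6900 payoff=0.0000 vs cont=5.0478 → 5.0478 [wait]  node(6,4) S=164.9508 payoff=0.0000 vs cont=0.0000 → 0.0000 [wait]  node(6,5) S=192.0302 payoff=0.0000 vs cont=0.0000 → 0.0000 [wait]  node(6,6) S=223.5551 payoff=0.0000 vs cont=0.0000 → 0.0000 [wait]  ⇒ S*(6)=121.7094
t_5: node(5,0) S=96.8950 payoff=44.3150 vs cont=44.1441 → 44.3150 [stop]  node(5,1) S=112.8019 payoff=28.4081 vs cont=28.2371 → 28.4081 [stop]  node(5,2) S=131.3202 payoff=9.8898 vs cont=12.4185 → 12.4185 [wait]  node(5,3) S=152.8786 payoff=0.0000 vs cont=2.5764 → 2.5764 [wait]  node(5,4) S=177.9762 payoff=0.0000 vs cont=0.0000 → 0.0000 [wait]  node(5,5) S=207.1939 payoff=0.0000 vs cont=0.0000 → 0.0000 [wait]  ⇒ S*(5)=112.8019
t_4: node(4,0) S=104.5464 payoff=36.6636 vs cont=36.4927 → 36.6636 [stop]  node(4,1) S=121.7094 payoff=19.5006 vs cont=20.5647 → 20.5647 [wait]  node(4,2) S=141.6900 payoff=0.0000 vs cont=7.5968 → 7.5968 [wait]  node(4,3) S=164.9508 payoff=0.0000 vs cont=1.3150 → 1.3150 [wait]  node(4,4) S=192.0302 payoff=0.0000 vs cont=0.0000 → 0.0000 [wait]  ⇒ S*(4)=104.5464
t_3: node(3,0) S=112.8019 payoff=28.4081 vs cont=28.7568 → 28.7568 [wait]  node(3,1) S=131.3202 payoff=9.8898 vs cont=14.2065 → 14.2065 [wait]  node(3,2) S=152.8786 payoff=0.0000 vs cont=4.5197 → 4.5197 [wait]  node(3,3) S=177.9762 payoff=0.0000 vs cont=0.6712 → 0.6712 [wait]  ⇒ S*(3)=-
t_2: node(2,0) S=121.7094 payoff=19.5006 vs cont=21.6159 → 21.6159 [wait]  node(2,1) S=141.6900 payoff=0.0000 vs cont=9.4585 → 9.4585 [wait]  node(2,2) S=164.9508 payoff=0.0000 vs cont=2.6347 → 2.6347 [wait]  ⇒ S*(2)=-
t_1: node(1,0) S=131.3202 payoff=9.8898 vs cont=15.6523 → 15.6523 [wait]  node(1,1) S=152.8786 payoff=0.0000 vs cont=6.1144 → 6.1144 [wait]  ⇒ S*(1)=-
t_0: node(0,0) S=141.6900 payoff=0.0000 vs cont=10.9752 → 10.9752 [wait]  ⇒ S*(0)=-

price = 10.9752
boundary = - - - - 104.5464 112.8019 121.7094
tree:
10.9752
15.6523 6.1144
21.6159 9.4585 2.6347
28.7568 14.2065 4.5197 0.6712
36.6636 20.5647 7.5968 1.3150 0.0000
44.3150 28.4081 12.4185 2.5764 0.0000 0.0000
51.4064 36.6636 19.5006 5.0478 0.0000 0.0000 0.0000
57.9788 44.3150 28.4081 9.8898 0.0000 0.0000 0.0000 0.0000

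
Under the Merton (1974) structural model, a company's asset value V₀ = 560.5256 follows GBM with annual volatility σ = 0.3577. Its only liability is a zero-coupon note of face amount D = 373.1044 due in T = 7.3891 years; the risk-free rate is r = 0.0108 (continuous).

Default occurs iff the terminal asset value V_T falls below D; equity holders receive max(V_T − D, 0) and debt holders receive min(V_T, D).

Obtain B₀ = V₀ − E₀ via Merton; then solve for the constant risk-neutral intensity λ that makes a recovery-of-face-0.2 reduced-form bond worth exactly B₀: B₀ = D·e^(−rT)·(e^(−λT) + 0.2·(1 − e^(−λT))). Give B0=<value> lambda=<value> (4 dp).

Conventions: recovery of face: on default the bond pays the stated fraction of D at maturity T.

Work the structural quantities from V₀ = 560.5256 against face 373.1044:
d₁ = [ln(V₀/D) + (r + σ²/2)T] / (σ√T)
   = [ln(560.5256/373.1044) + (0.0108 + 0.5·0.3577²)·7.3891] / (0.3577·√7.3891)
   = [0.407017 + 0.552517] / 0.972332 = 0.986837
d₂ = d₁ − σ√T = 0.986837 − 0.972332 = 0.014505
N(d₁) = 0.838139,  N(d₂) = 0.505787,  e^(−rT) = 0.923299
E₀ = V₀·N(d₁) − D·e^(−rT)·N(d₂)
   = 560.5256·0.838139 − 373.1044·0.923299·0.505787 = 295.561456
B₀ = V₀ − E₀ = 560.5256 − 295.561456 = 264.964144
e^(−λT) = (B₀·e^(rT)/D − 0.2)/(1 − 0.2) = (264.9641·1.083073/373.1044 − 0.2)/0.8 = 0.71144483
λ = −ln(0.71144483)/7.3891 = 0.046076

B0=264.9641 lambda=0.0461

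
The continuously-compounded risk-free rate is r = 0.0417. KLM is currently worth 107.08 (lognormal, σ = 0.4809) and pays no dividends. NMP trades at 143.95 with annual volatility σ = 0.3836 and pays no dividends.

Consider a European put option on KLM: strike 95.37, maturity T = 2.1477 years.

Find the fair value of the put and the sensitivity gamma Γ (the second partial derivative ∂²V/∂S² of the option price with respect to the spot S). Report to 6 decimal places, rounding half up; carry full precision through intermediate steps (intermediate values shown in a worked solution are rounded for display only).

σ√T = 0.4809·√2.1477 = 0.704761
d₁ = (ln(S/K) + (r+σ²/2)T) / (σ√T) = (ln(107.08/95.37) + (0.0417+0.4809²/2)·2.1477) / 0.704761 = (0.115812 + 0.337903) / 0.704761 = 0.643786
d₂ = d₁ − σ√T = 0.643786 − 0.704761 = -0.060975
e^{−rT} = 0.914334
N(−d₁) = 0.259857,  N(−d₂) = 0.524310
Put price V = K·e^{−rT}·N(−d₂) − S·N(−d₁) = 45.719885 − 27.825500 = 17.894385
φ(d₁) = (1/√(2π))·e^{−d₁²/2} = 0.324273
Γ = φ(d₁) / (S·σ·√T) = 0.004297

price = 17.894385
Γ = 0.004297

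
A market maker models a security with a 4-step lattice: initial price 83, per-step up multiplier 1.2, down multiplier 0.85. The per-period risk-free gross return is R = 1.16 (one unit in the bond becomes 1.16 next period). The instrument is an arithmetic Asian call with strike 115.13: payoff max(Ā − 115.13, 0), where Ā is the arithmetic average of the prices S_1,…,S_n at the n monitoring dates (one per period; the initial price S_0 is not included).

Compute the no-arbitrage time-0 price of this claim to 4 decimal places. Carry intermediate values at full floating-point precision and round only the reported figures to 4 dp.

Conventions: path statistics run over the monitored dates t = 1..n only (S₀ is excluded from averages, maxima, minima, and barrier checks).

Set p* = 0.8857 (from d < R < u); the path-dependent value is the discounted p*-expectation over all price paths.
Enumerate all 2^4 = 16 price paths (U = up ×1.2, D = down ×0.85); each path with k up-moves has probability p*^k·(1−p*)^(4−k).
DDDD: Ā=56.2041, payoff=0.0000, prob=0.000171
UDDD: Ā=79.3470, payoff=0.0000, prob=0.001322
DUDD: Ā=72.0845, payoff=0.0000, prob=0.001322
UUDD: Ā=101.7663, payoff=0.0000, prob=0.010246
DDUD: Ā=65.9113, payoff=0.0000, prob=0.001322
UDUD: Ā=93.0513, payoff=0.0000, prob=0.010246
DUUD: Ā=85.7888, payoff=0.0000, prob=0.010246
UUUD: Ā=121.1136, payoff=5.9836, prob=0.079410
DDDU: Ā=60.6642, payoff=0.0000, prob=0.001322
UDDU: Ā=85.6436, payoff=0.0000, prob=0.010246
DUDU: Ā=78.3811, payoff=0.0000, prob=0.010246
UUDU: Ā=110.6556, payoff=0.0000, prob=0.079410
DDUU: Ā=72.2079, payoff=0.0000, prob=0.010246
UDUU: Ā=101.9406, payoff=0.0000, prob=0.079410
DUUU: Ā=94.6781, payoff=0.0000, prob=0.079410
UUUU: Ā=133.6632, payoff=18.5332, prob=0.615424
Price = Σ prob·payoff / R^4 = 11.880936 / 1.810639 = 6.5617

price = 6.5617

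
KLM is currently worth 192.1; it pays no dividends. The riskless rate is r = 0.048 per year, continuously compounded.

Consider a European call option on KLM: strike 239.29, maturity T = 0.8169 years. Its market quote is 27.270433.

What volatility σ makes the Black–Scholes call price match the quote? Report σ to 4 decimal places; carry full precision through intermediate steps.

At σ = 0.5818 the Black–Scholes value reproduces the quote:
σ√T = 0.5818·√0.8169 = 0.525846
d₁ = (ln(S/K) + (r+σ²/2)T) / (σ√T) = (ln(192.1/239.29) + (0.048+0.5818²/2)·0.8169) / 0.525846 = (-0.219660 + 0.177468) / 0.525846 = -0.080237
d₂ = d₁ − σ√T = -0.080237 − 0.525846 = -0.606082
e^{−rT} = 0.961548
N(d₁) = 0.468024,  N(d₂) = 0.272230
V = S·N(d₁) − K·e^{−rT}·N(d₂) = 89.907495 − 62.637062 = 27.270433 (matching the quote); vega is positive throughout, so no other σ reproduces this price

sigma = 0.5818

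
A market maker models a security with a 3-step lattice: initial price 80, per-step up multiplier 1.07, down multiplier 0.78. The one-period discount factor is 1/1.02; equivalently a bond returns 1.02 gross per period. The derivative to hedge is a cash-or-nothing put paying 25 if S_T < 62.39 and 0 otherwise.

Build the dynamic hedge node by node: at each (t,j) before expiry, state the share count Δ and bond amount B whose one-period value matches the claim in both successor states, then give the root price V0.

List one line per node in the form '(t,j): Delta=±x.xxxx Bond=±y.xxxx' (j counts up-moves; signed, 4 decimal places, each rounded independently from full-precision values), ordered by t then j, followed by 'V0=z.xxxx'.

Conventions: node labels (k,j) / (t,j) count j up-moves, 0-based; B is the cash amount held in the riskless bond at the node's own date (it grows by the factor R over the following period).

Risk-neutral probability p* = (R−d)/(u−d) = (1.02−0.78)/(1.07−0.78) = 0.8276.
Terminal payoffs: V(3,0)=25.0000, V(3,1)=25.0000, V(3,2)=0.0000, V(3,3)=0.0000
  t=2,j=0: stock 48.6720 → up 52.0790 (V=25.0000), down 37.9642 (V=25.0000). Price 24.5098; hedge Δ=0.0000, bond B=24.5098.
  t=2,j=1: stock 66.7680 → up 71.4418 (V=0.0000), down 52.0790 (V=25.0000). Price 4.2258; hedge Δ=-1.2911, bond B=90.4327.
  t=2,j=2: stock 91.5920 → up 98.0034 (V=0.0000), down 71.4418 (V=0.0000). Price 0.0000; hedge Δ=0.0000, bond B=0.0000.
  t=1,j=0: stock 62.4000 → up 66.7680 (V=4.2258), down 48.6720 (V=24.5098). Price 7.5716; hedge Δ=-1.1209, bond B=77.5164.
  t=1,j=1: stock 85.6000 → up 91.5920 (V=0.0000), down 66.7680 (V=4.2258). Price 0.7143; hedge Δ=-0.1702, bond B=15.2861.
  t=0,j=0: stock 80.0000 → up 85.6000 (V=0.7143), down 62.4000 (V=7.5716). Price 1.8594; hedge Δ=-0.2956, bond B=25.5054.
As a check, the time-0 holding Δ(0,0)·S0 + B(0,0) comes to 1.8594 — exactly V0.

(0,0): Delta=-0.2956 Bond=25.5054
(1,0): Delta=-1.1209 Bond=77.5164
(1,1): Delta=-0.1702 Bond=15.2861
(2,0): Delta=0.0000 Bond=24.5098
(2,1): Delta=-1.2911 Bond=90.4327
(2,2): Delta=0.0000 Bond=0.0000
V0=1.8594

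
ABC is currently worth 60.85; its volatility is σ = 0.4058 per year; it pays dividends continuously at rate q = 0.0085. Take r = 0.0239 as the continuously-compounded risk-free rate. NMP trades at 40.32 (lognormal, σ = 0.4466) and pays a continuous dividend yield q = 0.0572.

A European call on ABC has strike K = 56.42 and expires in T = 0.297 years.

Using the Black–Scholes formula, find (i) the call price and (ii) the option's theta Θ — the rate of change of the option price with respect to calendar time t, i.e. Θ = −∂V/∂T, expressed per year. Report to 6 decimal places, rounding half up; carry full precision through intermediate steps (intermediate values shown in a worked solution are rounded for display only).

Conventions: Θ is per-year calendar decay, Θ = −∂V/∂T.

σ√T = 0.4058·√0.297 = 0.221152
d₁ = (ln(S/K) + (r−q+σ²/2)T) / (σ√T) = (ln(60.85/56.42) + (0.0239−0.0085+0.4058²/2)·0.297) / 0.221152 = (0.075588 + 0.029028) / 0.221152 = 0.473051
d₂ = d₁ − σ√T = 0.473051 − 0.221152 = 0.251899
e^{−rT} = 0.992927
e^{−qT} = 0.997479
N(d₁) = 0.681911,  N(d₂) = 0.599440
Call price V = S·e^{−qT}·N(d₁) − K·e^{−rT}·N(d₂) = 41.389693 − 33.581211 = 7.808482
φ(d₁) = (1/√(2π))·e^{−d₁²/2} = 0.356712
Θ = −S·e^{−qT}·φ(d₁)·σ/(2√T) + q·S·e^{−qT}·N(d₁) − r·K·e^{−rT}·N(d₂) = −8.060938 + 0.351812 − 0.802591 = -8.511716

price = 7.808482
Θ = -8.511716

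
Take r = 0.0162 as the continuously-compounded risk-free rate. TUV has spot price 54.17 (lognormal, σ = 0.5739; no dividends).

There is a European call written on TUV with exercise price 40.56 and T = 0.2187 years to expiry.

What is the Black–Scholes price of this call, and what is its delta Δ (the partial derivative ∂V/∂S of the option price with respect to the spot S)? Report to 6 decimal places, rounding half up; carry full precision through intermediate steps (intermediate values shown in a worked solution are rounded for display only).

price = 14.624971
Δ = 0.889804

σ√T = 0.5739·√0.2187 = 0.268386
d₁ = (ln(S/K) + (r+σ²/2)T) / (σ√T) = (ln(54.17/40.56) + (0.0162+0.5739²/2)·0.2187) / 0.268386 = (0.289345 + 0.039559) / 0.268386 = 1.225485
d₂ = d₁ − σ√T = 1.225485 − 0.268386 = 0.957098
e^{−rT} = 0.996463
N(d₁) = 0.889804,  N(d₂) = 0.830741
Call price V = S·N(d₁) − K·e^{−rT}·N(d₂) = 48.200664 − 33.575693 = 14.624971
Δ = N(d₁) = 0.889804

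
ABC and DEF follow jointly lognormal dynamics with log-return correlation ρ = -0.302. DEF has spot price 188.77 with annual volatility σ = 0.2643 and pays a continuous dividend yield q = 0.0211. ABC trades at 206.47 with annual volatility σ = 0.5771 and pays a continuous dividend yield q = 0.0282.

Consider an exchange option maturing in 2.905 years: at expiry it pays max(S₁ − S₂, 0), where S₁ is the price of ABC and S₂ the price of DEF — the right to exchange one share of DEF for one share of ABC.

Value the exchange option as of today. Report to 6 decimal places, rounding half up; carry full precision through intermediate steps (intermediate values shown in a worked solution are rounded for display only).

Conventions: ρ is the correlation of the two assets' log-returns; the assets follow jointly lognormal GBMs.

σ_eff = √(σ₁² + σ₂² − 2ρσ₁σ₂) = √(0.5771² + 0.2643² − 2·-0.302·0.5771·0.2643) = 0.703581
d₁ = (ln(S₁/S₂) + (q₂ − q₁ + σ_eff²/2)T) / (σ_eff√T) = (ln(206.47/188.77) + (0.0211 − 0.0282 + 0.247513)·2.905) / 1.199187 = 0.657133
d₂ = d₁ − σ_eff√T = 0.657133 − 1.199187 = -0.542054
N(d₁) = 0.744452,  N(d₂) = 0.293891
V = S₁·e^{−q₁T}·N(d₁) − S₂·e^{−q₂T}·N(d₂) = 141.617176 − 52.179311 = 89.437865
Key observation: the rate r is irrelevant here: denominating values in DEF turns the exchange into a ratio option on S₁/S₂, and discounting at r drops out.

exchange price = 89.437865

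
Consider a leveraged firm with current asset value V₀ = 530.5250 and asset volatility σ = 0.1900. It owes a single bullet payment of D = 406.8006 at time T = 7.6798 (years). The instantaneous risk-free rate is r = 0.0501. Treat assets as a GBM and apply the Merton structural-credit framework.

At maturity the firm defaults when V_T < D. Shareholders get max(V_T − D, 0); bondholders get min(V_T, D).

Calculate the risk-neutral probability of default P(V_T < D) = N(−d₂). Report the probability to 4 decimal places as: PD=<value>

PD=0.1656

Work the structural quantities from V₀ = 530.5250 against face 406.8006:
d₁ = [ln(V₀/D) + (r + σ²/2)T] / (σ√T)
   = [ln(530.5250/406.8006) + (0.0501 + 0.5·0.1900²)·7.6798] / (0.1900·√7.6798)
   = [0.265544 + 0.523378] / 0.526537 = 1.498324
d₂ = d₁ − σ√T = 1.498324 − 0.526537 = 0.971787
risk-neutral PD = N(−d₂) = N(-0.971787) = 0.165578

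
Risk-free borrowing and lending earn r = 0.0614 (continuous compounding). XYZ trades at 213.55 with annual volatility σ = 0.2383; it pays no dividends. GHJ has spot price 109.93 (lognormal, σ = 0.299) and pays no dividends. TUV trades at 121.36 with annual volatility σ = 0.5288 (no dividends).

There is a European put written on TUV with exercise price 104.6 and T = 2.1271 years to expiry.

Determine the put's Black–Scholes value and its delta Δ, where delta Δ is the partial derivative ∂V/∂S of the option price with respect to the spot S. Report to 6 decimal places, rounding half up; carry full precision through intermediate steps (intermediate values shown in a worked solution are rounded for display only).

price = 19.170731
Δ = -0.227332

σ√T = 0.5288·√2.1271 = 0.771233
d₁ = (ln(S/K) + (r+σ²/2)T) / (σ√T) = (ln(121.36/104.6) + (0.0614+0.5288²/2)·2.1271) / 0.771233 = (0.148618 + 0.428004) / 0.771233 = 0.747662
d₂ = d₁ − σ√T = 0.747662 − 0.771233 = -0.023570
e^{−rT} = 0.877565
N(−d₁) = 0.227332,  N(−d₂) = 0.509402
Put price V = K·e^{−rT}·N(−d₂) − S·N(−d₁) = 46.759733 − 27.589002 = 19.170731
Δ = −N(−d₁) = -0.227332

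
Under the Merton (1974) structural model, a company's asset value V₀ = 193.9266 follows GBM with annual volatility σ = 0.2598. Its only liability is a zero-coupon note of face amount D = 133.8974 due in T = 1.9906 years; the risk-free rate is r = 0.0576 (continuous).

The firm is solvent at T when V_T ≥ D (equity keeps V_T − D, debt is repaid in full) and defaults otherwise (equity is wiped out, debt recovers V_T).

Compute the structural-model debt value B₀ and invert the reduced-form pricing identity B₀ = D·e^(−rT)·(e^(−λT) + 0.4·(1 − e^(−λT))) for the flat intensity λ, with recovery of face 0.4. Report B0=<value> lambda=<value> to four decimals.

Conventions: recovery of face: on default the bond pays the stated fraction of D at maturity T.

B0=117.0045 lambda=0.0170

With assets at 193.9266 and a single debt payment of 133.8974 at 1.9906 years:
d₁ = [ln(V₀/D) + (r + σ²/2)T] / (σ√T)
   = [ln(193.9266/133.8974) + (0.0576 + 0.5·0.2598²)·1.9906] / (0.2598·√1.9906)
   = [0.370406 + 0.181837] / 0.366548 = 1.506605
d₂ = d₁ − σ√T = 1.506605 − 0.366548 = 1.140056
N(d₁) = 0.934044,  N(d₂) = 0.872869,  e^(−rT) = 0.891671
E₀ = V₀·N(d₁) − D·e^(−rT)·N(d₂)
   = 193.9266·0.934044 − 133.8974·0.891671·0.872869 = 76.922126
B₀ = V₀ − E₀ = 193.9266 − 76.922126 = 117.004474
e^(−λT) = (B₀·e^(rT)/D − 0.4)/(1 − 0.4) = (117.0045·1.121490/133.8974 − 0.4)/0.6 = 0.96666639
λ = −ln(0.96666639)/1.9906 = 0.017031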